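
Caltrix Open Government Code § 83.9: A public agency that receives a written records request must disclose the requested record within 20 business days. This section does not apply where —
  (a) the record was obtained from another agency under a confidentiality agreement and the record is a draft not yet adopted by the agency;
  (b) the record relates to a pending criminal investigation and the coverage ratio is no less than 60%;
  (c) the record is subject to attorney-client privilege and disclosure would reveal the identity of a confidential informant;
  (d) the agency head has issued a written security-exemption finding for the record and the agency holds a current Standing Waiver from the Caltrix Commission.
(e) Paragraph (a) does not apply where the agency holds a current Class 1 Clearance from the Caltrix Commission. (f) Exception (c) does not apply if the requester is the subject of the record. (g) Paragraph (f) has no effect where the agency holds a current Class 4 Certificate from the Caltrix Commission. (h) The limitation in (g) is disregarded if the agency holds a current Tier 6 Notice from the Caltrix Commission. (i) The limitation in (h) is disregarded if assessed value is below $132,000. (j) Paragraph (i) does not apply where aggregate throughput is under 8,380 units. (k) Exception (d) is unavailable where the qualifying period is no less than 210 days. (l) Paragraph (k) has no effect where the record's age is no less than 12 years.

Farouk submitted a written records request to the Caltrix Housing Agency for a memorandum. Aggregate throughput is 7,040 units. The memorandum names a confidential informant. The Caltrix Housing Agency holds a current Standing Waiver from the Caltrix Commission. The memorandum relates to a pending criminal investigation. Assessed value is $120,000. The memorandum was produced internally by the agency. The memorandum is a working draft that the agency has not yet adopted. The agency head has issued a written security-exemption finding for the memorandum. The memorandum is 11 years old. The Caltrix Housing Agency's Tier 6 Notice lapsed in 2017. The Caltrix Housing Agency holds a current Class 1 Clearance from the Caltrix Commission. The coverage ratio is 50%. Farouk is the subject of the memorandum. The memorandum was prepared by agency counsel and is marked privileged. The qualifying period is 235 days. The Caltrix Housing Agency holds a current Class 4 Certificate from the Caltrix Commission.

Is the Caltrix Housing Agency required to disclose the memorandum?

No — exception (c) applies; the Caltrix Housing Agency is not required to disclose the memorandum.

Exception (a) requires that the record was obtained from another agency under a confidentiality agreement; but the memorandum was produced internally, so (a) is unavailable.
Exception (b) does not apply: the coverage ratio is 50%, short of 60%.
Exception (c)'s conditions are all satisfied: the memorandum is privileged; the memorandum names a confidential informant. Under paragraphs (f)–(j): (f) would limit (c) — Farouk is the subject of the memorandum — but (g) sets (f) aside: (g) operates against (f): a current Class 4 Certificate is held. (h) is inapplicable (there is no Tier 6 Notice in force), so (g) stands. Exception (c) stands.
Exception (d)'s conditions are all satisfied: a written security-exemption finding has been issued; a current Standing Waiver is held. Turning to paragraphs (k)–(l): (k) is engaged — the qualifying period is 235 days, meeting the 210 days threshold. (l), which would lift (k), does not operate here — the record's age is 11 years, short of 12 years. So (d) is unavailable.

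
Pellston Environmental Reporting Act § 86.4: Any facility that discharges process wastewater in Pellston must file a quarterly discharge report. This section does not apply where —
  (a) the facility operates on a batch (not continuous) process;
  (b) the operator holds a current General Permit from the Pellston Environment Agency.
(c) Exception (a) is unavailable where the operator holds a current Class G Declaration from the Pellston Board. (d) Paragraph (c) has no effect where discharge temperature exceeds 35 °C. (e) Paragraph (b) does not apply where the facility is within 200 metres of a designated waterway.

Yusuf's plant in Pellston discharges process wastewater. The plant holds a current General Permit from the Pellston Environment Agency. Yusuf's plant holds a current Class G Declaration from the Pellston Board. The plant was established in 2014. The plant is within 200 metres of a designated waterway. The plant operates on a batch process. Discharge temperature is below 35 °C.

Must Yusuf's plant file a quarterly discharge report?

Exception (a): the facility operates on a batch process — every condition holds. But: (c) is engaged — a current Class G Declaration is held. (d) is not engaged (discharge temperature is below 35 °C), so (c) stands. Exception (a) does not apply.
Exception (b) is satisfied on its face — a current General Permit is held. Turning to paragraph (e): (e) is triggered — the plant is within 200 m of a designated waterway. (b) is therefore removed.
No exception displaces § 86.4.

Yes — Yusuf's plant must file a quarterly discharge report.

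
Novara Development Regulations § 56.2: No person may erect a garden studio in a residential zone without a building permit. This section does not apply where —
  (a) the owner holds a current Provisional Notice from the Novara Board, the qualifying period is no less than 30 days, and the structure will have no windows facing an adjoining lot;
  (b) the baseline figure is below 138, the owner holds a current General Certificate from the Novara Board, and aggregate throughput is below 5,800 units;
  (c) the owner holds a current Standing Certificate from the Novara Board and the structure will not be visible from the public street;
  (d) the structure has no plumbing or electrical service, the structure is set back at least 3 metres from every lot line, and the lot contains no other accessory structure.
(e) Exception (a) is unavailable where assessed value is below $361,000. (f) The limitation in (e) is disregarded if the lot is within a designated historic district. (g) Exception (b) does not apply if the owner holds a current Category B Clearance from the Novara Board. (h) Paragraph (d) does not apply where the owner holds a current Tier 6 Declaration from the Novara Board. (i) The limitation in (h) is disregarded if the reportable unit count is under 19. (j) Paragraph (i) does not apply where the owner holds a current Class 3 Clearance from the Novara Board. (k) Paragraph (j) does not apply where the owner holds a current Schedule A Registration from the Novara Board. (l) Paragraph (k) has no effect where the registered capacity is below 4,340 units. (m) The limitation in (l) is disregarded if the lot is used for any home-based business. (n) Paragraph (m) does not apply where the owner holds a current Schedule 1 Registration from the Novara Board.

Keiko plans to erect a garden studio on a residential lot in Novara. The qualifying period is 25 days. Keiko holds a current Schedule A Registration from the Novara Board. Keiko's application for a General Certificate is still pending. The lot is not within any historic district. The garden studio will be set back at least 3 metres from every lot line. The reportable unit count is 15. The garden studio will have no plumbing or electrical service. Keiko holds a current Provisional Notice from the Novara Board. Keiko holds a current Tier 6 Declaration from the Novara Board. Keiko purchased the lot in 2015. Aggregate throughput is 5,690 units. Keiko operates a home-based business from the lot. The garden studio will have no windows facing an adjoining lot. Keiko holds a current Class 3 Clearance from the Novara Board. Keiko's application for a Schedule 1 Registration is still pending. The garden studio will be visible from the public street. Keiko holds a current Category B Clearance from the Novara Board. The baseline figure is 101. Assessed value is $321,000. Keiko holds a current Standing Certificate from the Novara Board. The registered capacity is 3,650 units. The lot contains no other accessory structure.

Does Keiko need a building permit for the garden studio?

No — exception (d) applies; Keiko does not need a building permit.

Exception (a) does not apply: the qualifying period is 25 days, short of 30 days.
Exception (b) does not apply: there is no General Certificate in force.
Exception (c) requires that the structure will not be visible from the public street; but the structure will be visible from the street, so (c) is unavailable.
Exception (d): there is no plumbing or electrical service; the setback is at least 3 m on every side; the lot has no other accessory structure — every condition holds. Applying paragraphs (h)–(n): (h) is engaged (a current Tier 6 Declaration is held), but is overridden by (i): (i) operates against (h): the reportable unit count is 15, under the 19 limit. (j) would limit (i) — a current Class 3 Clearance is held — but (k) sets (j) aside: (k) is engaged — a current Schedule A Registration is held. (l) would limit (k) — the registered capacity is 3,650 units, below the 4,340 units limit — but (m) sets (l) aside: (m) operates against (l): a home-based business operates on the lot. (n), which would lift (m), is inapplicable — there is no Schedule 1 Registration in force. (d) remains available.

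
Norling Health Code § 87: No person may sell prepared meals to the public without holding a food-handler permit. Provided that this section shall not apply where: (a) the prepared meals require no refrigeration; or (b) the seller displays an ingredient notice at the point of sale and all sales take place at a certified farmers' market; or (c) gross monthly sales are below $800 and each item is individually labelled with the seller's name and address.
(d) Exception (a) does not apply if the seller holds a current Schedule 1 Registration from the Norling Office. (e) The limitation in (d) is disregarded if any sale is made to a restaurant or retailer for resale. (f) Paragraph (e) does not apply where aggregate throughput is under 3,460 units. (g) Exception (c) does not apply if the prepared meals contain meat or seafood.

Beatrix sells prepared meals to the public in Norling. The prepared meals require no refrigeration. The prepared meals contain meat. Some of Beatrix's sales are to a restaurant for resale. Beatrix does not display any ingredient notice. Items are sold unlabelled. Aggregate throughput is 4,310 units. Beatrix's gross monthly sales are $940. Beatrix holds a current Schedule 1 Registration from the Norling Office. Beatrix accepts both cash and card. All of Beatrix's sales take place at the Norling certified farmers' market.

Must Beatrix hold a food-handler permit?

All of (a)'s requirements are met (the prepared meals are shelf-stable). As to paragraphs (d)–(f): (d) would limit (a) — a current Schedule 1 Registration is held — but (e) sets (d) aside: (e) operates against (d): some sales are to a restaurant for resale. (f) does not operate here (aggregate throughput is 4,310 units, not under 3,460 units), so (e) stands. So (a) applies.
Exception (b) fails — no ingredient notice is displayed.
Exception (c) fails — gross monthly sales are $940, not below $800.

No — exception (a) applies; Beatrix is not required to hold a food-handler permit.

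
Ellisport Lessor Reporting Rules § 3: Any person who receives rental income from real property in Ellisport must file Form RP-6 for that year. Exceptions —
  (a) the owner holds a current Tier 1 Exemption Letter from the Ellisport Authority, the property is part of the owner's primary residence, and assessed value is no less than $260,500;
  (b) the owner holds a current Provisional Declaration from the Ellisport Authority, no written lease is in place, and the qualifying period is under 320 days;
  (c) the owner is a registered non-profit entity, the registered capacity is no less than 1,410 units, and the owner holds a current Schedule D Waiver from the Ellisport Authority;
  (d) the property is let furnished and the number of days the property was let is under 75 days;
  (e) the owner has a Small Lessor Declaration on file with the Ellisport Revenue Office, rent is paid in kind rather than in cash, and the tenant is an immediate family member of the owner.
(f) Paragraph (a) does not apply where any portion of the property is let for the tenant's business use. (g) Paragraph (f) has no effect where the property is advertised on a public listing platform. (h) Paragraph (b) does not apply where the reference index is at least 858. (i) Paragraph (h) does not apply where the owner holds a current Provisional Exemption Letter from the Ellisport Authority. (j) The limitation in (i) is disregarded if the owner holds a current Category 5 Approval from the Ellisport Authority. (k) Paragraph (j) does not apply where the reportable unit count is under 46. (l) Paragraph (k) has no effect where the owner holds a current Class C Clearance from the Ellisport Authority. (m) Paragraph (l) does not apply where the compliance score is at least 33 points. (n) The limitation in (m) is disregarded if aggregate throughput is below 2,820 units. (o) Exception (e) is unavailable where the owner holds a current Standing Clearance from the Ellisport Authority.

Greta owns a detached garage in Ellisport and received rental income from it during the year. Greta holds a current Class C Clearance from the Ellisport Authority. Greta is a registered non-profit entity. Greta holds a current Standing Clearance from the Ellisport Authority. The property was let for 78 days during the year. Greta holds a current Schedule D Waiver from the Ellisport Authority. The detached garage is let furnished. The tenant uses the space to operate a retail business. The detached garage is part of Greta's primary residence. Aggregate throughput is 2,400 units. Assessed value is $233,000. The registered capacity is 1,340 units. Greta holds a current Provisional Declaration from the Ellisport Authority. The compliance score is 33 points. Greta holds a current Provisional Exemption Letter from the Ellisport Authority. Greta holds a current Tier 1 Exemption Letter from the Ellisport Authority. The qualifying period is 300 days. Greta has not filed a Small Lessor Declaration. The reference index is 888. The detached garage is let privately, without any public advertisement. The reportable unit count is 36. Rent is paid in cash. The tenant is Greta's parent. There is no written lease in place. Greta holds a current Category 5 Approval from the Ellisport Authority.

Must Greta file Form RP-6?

Exception (a) does not apply: assessed value is $233,000, short of $260,500.
All of (b)'s requirements are met (a current Provisional Declaration is held; there is no written lease; the qualifying period is 300 days, under the 320 days limit). However, paragraphs (h)–(n) must be considered: (h) operates against (b): the reference index is 888, meeting the 858 threshold. (i) is triggered (a current Provisional Exemption Letter is held), but is displaced by (j): (j) applies — a current Category 5 Approval is held. (k) is engaged (the reportable unit count is 36, under the 46 limit), but is set aside by (l): (l) operates against (k): a current Class C Clearance is held. (m) operates (the compliance score is 33 points, meeting the 33 points threshold), but is overridden by (n): (n) is engaged — aggregate throughput is 2,400 units, below the 2,820 units limit. Exception (b) does not apply.
Exception (c) does not apply: the registered capacity is 1,340 units, short of 1,410 units.
Exception (d) requires that the number of days the property was let is under 75 days; but the number of days the property was let is 78 days, not under 75 days, so (d) is unavailable.
Exception (e) requires that the owner has a Small Lessor Declaration on file with the Ellisport Revenue Office; but no Small Lessor Declaration is on file, so (e) is unavailable.
No exception applies. The general rule governs.

Yes — Greta must file Form RP-6.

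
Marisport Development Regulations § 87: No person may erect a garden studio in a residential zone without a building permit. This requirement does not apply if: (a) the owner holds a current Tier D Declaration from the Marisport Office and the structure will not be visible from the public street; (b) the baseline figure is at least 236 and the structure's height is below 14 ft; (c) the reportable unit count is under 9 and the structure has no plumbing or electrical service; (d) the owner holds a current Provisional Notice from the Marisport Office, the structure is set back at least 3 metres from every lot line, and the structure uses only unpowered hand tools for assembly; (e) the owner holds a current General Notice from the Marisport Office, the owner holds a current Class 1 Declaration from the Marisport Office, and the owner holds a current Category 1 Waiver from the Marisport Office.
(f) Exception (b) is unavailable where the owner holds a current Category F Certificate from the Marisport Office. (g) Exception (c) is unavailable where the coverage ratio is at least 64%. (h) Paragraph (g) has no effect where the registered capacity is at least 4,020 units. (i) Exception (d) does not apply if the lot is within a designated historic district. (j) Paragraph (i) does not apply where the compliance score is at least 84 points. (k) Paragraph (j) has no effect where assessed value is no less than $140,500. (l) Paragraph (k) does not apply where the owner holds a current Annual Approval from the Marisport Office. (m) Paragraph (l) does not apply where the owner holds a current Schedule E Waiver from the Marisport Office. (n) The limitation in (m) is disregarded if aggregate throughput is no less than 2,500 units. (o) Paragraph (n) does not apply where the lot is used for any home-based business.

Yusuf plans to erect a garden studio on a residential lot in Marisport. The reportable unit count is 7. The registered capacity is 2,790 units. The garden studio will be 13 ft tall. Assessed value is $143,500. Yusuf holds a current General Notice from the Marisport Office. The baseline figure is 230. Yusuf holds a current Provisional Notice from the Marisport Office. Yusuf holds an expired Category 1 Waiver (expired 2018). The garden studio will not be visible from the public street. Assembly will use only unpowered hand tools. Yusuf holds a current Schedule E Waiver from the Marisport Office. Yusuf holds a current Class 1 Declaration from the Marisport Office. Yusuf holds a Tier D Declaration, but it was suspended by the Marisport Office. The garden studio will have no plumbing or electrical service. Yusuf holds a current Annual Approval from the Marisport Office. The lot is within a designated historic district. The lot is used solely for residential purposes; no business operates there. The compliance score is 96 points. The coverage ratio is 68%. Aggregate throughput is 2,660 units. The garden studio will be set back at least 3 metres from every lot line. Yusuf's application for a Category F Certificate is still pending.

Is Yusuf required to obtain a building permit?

No — exception (d) applies; Yusuf does not need a building permit.

Exception (a) does not apply: the Tier D Declaration is not current.
Exception (b) requires that the baseline figure is at least 236; but the baseline figure is 230, short of 236, so (b) is unavailable.
Exception (c): the reportable unit count is 7, under the 9 limit; there is no plumbing or electrical service — every condition holds. However, paragraphs (g)–(h) must be considered: (g) applies — the coverage ratio is 68%, meeting the 64% threshold. (h) is not triggered (the registered capacity is 2,790 units, short of 4,020 units), so (g) stands. So (c) is unavailable.
All of (d)'s requirements are met (a current Provisional Notice is held; the setback is at least 3 m on every side; assembly uses only hand tools). Applying paragraphs (i)–(o): (i) would limit (d) — the lot is in a historic district — but (j) sets (i) aside: (j) operates — the compliance score is 96 points, meeting the 84 points threshold. (k) applies (assessed value is $143,500, meeting the $140,500 threshold), but is itself disapplied by (l): (l) is engaged — a current Annual Approval is held. (m) is engaged (a current Schedule E Waiver is held), but is displaced by (n): (n) is engaged — aggregate throughput is 2,660 units, meeting the 2,500 units threshold. (o), which would lift (n), does not operate here — the lot is solely residential. Exception (d) stands.
Exception (e) fails — no current Category 1 Waiver is held.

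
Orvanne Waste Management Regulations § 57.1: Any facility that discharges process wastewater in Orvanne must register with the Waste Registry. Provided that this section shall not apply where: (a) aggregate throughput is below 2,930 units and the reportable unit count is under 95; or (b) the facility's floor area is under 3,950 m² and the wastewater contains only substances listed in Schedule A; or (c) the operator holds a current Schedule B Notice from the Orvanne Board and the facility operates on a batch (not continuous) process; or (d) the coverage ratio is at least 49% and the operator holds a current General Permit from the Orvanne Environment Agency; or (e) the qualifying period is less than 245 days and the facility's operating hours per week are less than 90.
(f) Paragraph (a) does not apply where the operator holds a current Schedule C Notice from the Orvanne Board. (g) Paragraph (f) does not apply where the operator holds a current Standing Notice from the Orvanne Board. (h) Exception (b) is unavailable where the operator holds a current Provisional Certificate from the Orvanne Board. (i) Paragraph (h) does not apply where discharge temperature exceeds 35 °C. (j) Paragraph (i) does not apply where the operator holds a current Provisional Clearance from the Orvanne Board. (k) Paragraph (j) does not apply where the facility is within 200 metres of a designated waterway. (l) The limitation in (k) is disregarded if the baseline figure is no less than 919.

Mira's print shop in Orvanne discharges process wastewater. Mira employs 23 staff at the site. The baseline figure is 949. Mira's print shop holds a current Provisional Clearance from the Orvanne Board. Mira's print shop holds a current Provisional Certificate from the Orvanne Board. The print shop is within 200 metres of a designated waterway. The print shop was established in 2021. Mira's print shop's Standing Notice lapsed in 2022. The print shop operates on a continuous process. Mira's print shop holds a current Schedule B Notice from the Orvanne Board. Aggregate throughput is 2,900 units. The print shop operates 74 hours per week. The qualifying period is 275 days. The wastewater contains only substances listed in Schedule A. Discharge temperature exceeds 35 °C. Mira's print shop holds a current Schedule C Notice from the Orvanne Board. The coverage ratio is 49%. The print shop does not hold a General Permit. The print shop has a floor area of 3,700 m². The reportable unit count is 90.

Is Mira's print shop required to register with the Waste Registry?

Yes — Mira's print shop must register with the Waste Registry.

Exception (a)'s conditions are all satisfied: aggregate throughput is 2,900 units, below the 2,930 units limit; the reportable unit count is 90, under the 95 limit. Turning to paragraphs (f)–(g): (f) operates against (a): a current Schedule C Notice is held. (g), which would lift (f), is not engaged — no current Standing Notice is held. Exception (a) does not apply.
Exception (b) is satisfied on its face — the facility's floor area is 3,700 m², under the 3,950 m² limit; the wastewater is Schedule-A-only. However, paragraphs (h)–(l) must be considered: (h) is triggered — a current Provisional Certificate is held. (i) would limit (h) — discharge temperature exceeds 35 °C — but (j) sets (i) aside: (j) operates against (i): a current Provisional Clearance is held. (k) would limit (j) — the print shop is within 200 m of a designated waterway — but (l) sets (k) aside: (l) operates against (k): the baseline figure is 949, meeting the 919 threshold. So (b) is unavailable.
Exception (c) fails — the facility operates on a continuous process.
Exception (d) requires that the operator holds a current General Permit from the Orvanne Environment Agency; but no General Permit is held, so (d) is unavailable.
Exception (e) does not apply: the qualifying period is 275 days, not less than 245 days.
No exception applies. The general rule governs.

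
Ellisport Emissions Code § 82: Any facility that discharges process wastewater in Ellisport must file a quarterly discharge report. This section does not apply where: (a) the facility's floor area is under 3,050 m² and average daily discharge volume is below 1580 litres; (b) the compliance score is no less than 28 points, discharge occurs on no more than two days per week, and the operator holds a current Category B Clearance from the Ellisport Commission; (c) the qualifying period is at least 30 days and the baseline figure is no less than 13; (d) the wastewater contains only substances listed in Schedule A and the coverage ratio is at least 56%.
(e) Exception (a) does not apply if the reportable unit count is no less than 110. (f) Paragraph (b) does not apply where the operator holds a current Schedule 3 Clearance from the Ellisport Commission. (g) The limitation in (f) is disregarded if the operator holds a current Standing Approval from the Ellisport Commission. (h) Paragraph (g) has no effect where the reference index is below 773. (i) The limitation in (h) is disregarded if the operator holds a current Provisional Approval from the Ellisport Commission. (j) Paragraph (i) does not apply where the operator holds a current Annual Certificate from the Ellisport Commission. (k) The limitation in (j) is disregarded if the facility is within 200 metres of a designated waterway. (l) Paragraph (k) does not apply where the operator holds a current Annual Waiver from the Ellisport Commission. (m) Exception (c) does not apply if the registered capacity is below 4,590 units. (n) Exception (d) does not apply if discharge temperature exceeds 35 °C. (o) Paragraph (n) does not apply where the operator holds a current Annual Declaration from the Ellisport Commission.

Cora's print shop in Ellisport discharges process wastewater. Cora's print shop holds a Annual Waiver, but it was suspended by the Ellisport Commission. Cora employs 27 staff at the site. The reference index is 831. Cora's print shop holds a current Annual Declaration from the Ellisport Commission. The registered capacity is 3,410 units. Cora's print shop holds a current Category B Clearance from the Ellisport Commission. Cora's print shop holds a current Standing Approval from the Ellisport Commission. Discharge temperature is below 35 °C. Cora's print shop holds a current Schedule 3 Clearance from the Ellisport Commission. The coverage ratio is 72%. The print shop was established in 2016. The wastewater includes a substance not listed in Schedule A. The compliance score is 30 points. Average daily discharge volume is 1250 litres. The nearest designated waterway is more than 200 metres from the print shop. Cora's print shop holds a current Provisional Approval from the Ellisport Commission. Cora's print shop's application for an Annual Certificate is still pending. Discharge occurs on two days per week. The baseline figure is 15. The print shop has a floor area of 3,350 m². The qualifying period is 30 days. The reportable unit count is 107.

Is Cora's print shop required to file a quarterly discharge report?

Exception (a) fails — the facility's floor area is 3,350 m², not under 3,050 m².
All of (b)'s requirements are met (the compliance score is 30 points, meeting the 28 points threshold; discharge occurs on no more than two days per week; a current Category B Clearance is held). As to paragraphs (f)–(l): (f) would limit (b) — a current Schedule 3 Clearance is held — but (g) sets (f) aside: (g) is engaged — a current Standing Approval is held. (h) is inapplicable (the reference index is 831, not below 773), so (g) stands. (b) remains available.
Exception (c): the qualifying period is 30 days, meeting the 30 days threshold; the baseline figure is 15, meeting the 13 threshold — every condition holds. But: (m) operates against (c): the registered capacity is 3,410 units, below the 4,590 units limit. Exception (c) does not apply.
Exception (d) does not apply: the wastewater includes a non-Schedule-A substance.

No — exception (b) applies; Cora's print shop is not required to file a quarterly discharge report.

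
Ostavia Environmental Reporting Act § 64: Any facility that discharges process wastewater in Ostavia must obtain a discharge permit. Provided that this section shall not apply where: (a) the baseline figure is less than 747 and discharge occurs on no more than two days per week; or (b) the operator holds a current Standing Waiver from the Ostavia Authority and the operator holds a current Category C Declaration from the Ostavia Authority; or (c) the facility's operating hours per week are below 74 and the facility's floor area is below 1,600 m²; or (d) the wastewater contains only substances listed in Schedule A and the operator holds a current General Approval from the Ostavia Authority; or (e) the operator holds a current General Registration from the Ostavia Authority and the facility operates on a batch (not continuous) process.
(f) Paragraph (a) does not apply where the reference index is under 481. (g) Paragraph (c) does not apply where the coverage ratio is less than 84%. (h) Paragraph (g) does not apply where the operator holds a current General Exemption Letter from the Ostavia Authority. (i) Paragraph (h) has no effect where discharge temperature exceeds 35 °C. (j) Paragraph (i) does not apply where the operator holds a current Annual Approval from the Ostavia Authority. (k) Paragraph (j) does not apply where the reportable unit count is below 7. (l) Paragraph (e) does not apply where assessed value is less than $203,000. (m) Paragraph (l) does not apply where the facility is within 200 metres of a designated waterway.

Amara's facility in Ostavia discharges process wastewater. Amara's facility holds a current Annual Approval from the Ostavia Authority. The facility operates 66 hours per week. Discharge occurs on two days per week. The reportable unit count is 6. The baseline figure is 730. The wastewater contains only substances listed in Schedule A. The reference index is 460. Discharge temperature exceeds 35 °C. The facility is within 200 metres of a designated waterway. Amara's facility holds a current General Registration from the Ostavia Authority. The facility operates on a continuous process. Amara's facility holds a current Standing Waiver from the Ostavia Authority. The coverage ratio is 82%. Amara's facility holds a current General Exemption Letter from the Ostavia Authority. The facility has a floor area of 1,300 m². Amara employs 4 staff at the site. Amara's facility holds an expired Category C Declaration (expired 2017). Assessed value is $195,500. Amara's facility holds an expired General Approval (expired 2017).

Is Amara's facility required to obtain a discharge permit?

Exception (a): the baseline figure is 730, less than the 747 limit; discharge occurs on no more than two days per week — every condition holds. But: (f) operates against (a): the reference index is 460, under the 481 limit. (a) is therefore removed.
Exception (b) fails — the Category C Declaration is not current.
All of (c)'s requirements are met (the facility's operating hours per week are 66, below the 74 limit; the facility's floor area is 1,300 m², below the 1,600 m² limit). But: (g) is engaged — the coverage ratio is 82%, less than the 84% limit. (h) would limit (g) — a current General Exemption Letter is held — but (i) sets (h) aside: (i) is engaged — discharge temperature exceeds 35 °C. (j) applies (a current Annual Approval is held), but is displaced by (k): (k) applies — the reportable unit count is 6, below the 7 limit. Exception (c) does not apply.
Exception (d) does not apply: the General Approval is not current.
Exception (e) fails — the facility operates on a continuous process.
No exception displaces § 64.

Yes — Amara's facility must obtain a discharge permit.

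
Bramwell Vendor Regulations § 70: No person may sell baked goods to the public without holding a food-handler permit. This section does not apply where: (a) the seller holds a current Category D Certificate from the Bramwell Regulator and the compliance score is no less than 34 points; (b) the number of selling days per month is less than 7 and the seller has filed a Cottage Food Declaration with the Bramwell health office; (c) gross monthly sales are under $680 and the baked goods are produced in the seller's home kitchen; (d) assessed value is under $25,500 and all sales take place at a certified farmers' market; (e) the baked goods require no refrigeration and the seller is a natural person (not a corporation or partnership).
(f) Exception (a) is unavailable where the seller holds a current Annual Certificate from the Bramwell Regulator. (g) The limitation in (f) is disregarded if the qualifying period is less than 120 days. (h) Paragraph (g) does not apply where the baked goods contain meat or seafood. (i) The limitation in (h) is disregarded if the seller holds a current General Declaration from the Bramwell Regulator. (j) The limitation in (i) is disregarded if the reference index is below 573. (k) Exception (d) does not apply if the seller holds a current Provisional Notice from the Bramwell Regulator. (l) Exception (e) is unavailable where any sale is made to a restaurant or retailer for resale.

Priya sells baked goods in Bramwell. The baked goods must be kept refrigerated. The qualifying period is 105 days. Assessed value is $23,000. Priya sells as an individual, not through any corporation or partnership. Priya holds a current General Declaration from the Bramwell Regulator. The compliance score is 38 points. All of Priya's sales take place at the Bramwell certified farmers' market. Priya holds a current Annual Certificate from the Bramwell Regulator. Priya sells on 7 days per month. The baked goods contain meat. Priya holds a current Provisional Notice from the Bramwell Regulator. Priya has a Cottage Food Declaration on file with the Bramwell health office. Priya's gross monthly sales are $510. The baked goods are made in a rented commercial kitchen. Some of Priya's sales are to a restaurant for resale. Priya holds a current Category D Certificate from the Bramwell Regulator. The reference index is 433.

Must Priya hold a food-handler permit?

Yes — Priya must hold a food-handler permit.

Exception (a)'s conditions are all satisfied: a current Category D Certificate is held; the compliance score is 38 points, meeting the 34 points threshold. But: (f) is triggered — a current Annual Certificate is held. (g) applies (the qualifying period is 105 days, less than the 120 days limit), but yields to (h): (h) operates against (g): the baked goods contain meat. (i) applies (a current General Declaration is held), but is set aside by (j): (j) is triggered — the reference index is 433, below the 573 limit. So (a) is unavailable.
Exception (b) fails — the number of selling days per month is 7, not less than 7.
Exception (c) requires that the baked goods are produced in the seller's home kitchen; but the baked goods are made in a commercial kitchen, not a home kitchen, so (c) is unavailable.
Exception (d)'s conditions are all satisfied: assessed value is $23,000, under the $25,500 limit; all sales are at a certified farmers' market. Turning to paragraph (k): (k) operates against (d): a current Provisional Notice is held. So (d) is unavailable.
Exception (e) requires that the baked goods require no refrigeration; but the baked goods require refrigeration, so (e) is unavailable.
Every exception is unavailable, so the rule governs.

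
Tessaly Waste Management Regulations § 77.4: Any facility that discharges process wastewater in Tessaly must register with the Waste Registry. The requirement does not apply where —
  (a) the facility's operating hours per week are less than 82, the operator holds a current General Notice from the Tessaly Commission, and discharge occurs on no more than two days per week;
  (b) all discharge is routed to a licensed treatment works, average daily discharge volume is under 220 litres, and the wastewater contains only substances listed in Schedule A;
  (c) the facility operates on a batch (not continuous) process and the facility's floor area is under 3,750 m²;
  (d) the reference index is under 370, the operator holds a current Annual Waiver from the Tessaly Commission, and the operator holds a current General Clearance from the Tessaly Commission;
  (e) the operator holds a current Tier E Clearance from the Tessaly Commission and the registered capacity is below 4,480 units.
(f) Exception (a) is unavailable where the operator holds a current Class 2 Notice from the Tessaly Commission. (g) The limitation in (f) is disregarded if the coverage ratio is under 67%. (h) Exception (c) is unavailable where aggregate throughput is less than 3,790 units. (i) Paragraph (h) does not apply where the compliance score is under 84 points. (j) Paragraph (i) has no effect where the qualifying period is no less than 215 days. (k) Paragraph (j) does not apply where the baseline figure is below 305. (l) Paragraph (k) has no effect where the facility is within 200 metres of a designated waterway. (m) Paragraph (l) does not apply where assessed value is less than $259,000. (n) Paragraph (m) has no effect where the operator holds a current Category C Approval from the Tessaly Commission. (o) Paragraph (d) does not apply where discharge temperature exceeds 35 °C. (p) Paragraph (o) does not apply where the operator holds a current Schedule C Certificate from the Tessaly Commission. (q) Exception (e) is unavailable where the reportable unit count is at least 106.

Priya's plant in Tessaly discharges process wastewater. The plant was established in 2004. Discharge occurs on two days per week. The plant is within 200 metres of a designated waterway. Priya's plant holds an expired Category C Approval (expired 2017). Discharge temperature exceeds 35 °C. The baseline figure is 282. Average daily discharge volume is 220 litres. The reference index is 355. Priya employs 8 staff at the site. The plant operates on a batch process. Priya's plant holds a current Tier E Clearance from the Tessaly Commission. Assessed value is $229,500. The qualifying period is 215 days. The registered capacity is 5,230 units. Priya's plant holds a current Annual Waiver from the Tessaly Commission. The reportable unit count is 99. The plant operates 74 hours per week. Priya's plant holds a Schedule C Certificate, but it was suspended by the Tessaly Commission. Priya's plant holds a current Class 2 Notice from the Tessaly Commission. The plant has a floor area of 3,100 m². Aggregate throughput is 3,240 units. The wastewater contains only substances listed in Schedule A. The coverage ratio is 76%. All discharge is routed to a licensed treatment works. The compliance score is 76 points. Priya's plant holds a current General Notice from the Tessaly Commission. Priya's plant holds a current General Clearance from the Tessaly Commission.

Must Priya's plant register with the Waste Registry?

No — exception (c) applies; Priya's plant is not required to register with the Waste Registry.

All of (a)'s requirements are met (the facility's operating hours per week are 74, less than the 82 limit; a current General Notice is held; discharge occurs on no more than two days per week). Turning to paragraphs (f)–(g): (f) operates against (a): a current Class 2 Notice is held. (g) is not triggered (the coverage ratio is 76%, not under 67%), so (f) stands. So (a) is unavailable.
Exception (b) fails — average daily discharge volume is 220 litres, not under 220 litres.
Exception (c)'s conditions are all satisfied: the facility operates on a batch process; the facility's floor area is 3,100 m², under the 3,750 m² limit. Applying paragraphs (h)–(n): (h) applies (aggregate throughput is 3,240 units, less than the 3,790 units limit), but is overridden by (i): (i) operates against (h): the compliance score is 76 points, under the 84 points limit. (j) is engaged (the qualifying period is 215 days, meeting the 215 days threshold), but is displaced by (k): (k) applies — the baseline figure is 282, below the 305 limit. (l) would limit (k) — the plant is within 200 m of a designated waterway — but (m) sets (l) aside: (m) operates — assessed value is $229,500, less than the $259,000 limit. (n) does not operate here (there is no Category C Approval in force), so (m) stands. (c) remains available.
All of (d)'s requirements are met (the reference index is 355, under the 370 limit; a current Annual Waiver is held; a current General Clearance is held). But: (o) operates against (d): discharge temperature exceeds 35 °C. (p), which would lift (o), is not triggered — the Schedule C Certificate is not current. Exception (d) does not apply.
Exception (e) does not apply: the registered capacity is 5,230 units, not below 4,480 units.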